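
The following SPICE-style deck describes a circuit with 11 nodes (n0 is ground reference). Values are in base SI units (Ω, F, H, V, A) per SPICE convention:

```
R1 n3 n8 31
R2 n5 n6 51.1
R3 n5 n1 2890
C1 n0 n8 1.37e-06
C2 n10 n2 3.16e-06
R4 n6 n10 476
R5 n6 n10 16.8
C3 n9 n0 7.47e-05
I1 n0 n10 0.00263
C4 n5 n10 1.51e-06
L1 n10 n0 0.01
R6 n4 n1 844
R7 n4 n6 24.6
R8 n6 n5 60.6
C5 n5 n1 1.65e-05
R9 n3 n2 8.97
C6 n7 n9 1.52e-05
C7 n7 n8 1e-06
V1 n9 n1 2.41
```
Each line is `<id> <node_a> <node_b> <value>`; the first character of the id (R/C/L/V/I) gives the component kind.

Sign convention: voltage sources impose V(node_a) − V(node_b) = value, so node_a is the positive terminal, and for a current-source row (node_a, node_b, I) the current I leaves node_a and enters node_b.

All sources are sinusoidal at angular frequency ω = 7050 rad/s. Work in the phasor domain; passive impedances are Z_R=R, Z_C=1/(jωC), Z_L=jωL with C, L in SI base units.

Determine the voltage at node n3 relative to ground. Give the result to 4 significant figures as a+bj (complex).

-1.288-0.6063j V

MNA unknowns: 10 node voltages V₁..V_10 plus 1 source current (V1)
R1: Y=0.03226+0.000j on G[3,8]
R2: Y=0.01957+0.000j on G[5,6]
R3: Y=0.0003460+0.000j on G[5,1]
C1: Y=0.000+0.009659j on G[0,8]
C2: Y=0.000+0.02228j on G[10,2]
R4: Y=0.002101+0.000j on G[6,10]
R5: Y=0.05952+0.000j on G[6,10]
C3: Y=0.000+0.5266j on G[9,0]
I1: z[0]−=0.00263, z[10]+=0.00263
C4: Y=0.000+0.01065j on G[5,10]
L1: Y=0.000-0.01418j on G[10,0]
R6: Y=0.001185+0.000j on G[4,1]
R7: Y=0.04065+0.000j on G[4,6]
R8: Y=0.01650+0.000j on G[6,5]
C5: Y=0.000+0.1163j on G[5,1]
R9: Y=0.1115+0.000j on G[3,2]
C6: Y=0.000+0.1072j on G[7,9]
C7: Y=0.000+0.007050j on G[7,8]
V1: row V9−V1=2.41, i_V1 at 9,1
solve → V1=-2.446-0.02601j, V2=-1.293-0.7894j, V3=-1.288-0.6063j, V4=-2.334-0.5146j, V5=-2.535-0.1459j, V6=-2.331-0.5288j, V7=-0.1123-0.02277j, V8=-1.269+0.02652j, V9=-0.03624-0.02601j, V10=-2.210-0.7623j
aux → i_V1=-0.01405+0.01093j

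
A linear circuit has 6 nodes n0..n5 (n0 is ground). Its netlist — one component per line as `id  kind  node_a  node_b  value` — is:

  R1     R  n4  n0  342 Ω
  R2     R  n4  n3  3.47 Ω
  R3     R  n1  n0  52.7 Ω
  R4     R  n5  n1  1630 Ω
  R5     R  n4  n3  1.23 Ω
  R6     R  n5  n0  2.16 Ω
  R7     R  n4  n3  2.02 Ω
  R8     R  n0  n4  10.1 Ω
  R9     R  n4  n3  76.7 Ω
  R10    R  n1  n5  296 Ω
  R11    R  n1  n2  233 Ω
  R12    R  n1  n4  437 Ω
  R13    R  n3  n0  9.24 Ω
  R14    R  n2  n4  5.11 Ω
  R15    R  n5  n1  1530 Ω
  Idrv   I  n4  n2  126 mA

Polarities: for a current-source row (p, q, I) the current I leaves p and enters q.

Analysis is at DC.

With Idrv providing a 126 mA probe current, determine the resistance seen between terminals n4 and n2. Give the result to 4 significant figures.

R_eq = 5.017 Ω

Apply KCL at each of the 5 non-ground nodes and solve the resulting linear system.
Node n1: branches {R3, R4, R10, R11, R12, R15} → V_1 = 0.08775
Node n2: branches {R11, R14, Idrv} → V_2 = 0.6220
Node n3: branches {R2, R5, R7, R9, R13} → V_3 = -0.009533
Node n4: branches {R1, R2, R5, R7, R8, R9, R12, R14, Idrv} → V_4 = -0.01017
Node n5: branches {R4, R6, R10, R15} → V_5 = 0.0008718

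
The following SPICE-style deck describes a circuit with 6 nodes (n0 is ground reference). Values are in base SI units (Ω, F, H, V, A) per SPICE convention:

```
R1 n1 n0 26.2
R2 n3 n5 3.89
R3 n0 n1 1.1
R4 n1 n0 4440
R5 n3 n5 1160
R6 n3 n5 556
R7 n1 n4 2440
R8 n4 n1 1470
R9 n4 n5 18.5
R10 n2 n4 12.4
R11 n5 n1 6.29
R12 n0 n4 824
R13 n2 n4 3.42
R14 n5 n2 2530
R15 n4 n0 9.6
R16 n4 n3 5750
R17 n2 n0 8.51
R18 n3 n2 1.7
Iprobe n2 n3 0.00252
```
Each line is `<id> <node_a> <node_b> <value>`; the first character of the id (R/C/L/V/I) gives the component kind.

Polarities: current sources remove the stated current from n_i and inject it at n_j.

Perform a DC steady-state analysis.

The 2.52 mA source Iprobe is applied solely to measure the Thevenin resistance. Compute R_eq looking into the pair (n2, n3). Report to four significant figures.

R_eq = 1.490 Ω

MNA unknowns: 5 node voltages V₁..V_5
R1: Y=0.03817 on G[1,0]
R2: Y=0.2571 on G[3,5]
R3: Y=0.9091 on G[0,1]
R4: Y=0.0002252 on G[1,0]
R5: Y=0.0008621 on G[3,5]
R6: Y=0.001799 on G[3,5]
R7: Y=0.0004098 on G[1,4]
R8: Y=0.0006803 on G[4,1]
R9: Y=0.05405 on G[4,5]
R10: Y=0.08065 on G[2,4]
R11: Y=0.1590 on G[5,1]
R12: Y=0.001214 on G[0,4]
R13: Y=0.2924 on G[2,4]
R14: Y=0.0003953 on G[5,2]
R15: Y=0.1042 on G[4,0]
R16: Y=0.0001739 on G[4,3]
R17: Y=0.1175 on G[2,0]
R18: Y=0.5882 on G[3,2]
Iprobe: z[2]−=0.00252, z[3]+=0.00252
solve → V1=0.0002074, V2=-0.001110, V3=0.002645, V4=-0.0006275, V5=0.001449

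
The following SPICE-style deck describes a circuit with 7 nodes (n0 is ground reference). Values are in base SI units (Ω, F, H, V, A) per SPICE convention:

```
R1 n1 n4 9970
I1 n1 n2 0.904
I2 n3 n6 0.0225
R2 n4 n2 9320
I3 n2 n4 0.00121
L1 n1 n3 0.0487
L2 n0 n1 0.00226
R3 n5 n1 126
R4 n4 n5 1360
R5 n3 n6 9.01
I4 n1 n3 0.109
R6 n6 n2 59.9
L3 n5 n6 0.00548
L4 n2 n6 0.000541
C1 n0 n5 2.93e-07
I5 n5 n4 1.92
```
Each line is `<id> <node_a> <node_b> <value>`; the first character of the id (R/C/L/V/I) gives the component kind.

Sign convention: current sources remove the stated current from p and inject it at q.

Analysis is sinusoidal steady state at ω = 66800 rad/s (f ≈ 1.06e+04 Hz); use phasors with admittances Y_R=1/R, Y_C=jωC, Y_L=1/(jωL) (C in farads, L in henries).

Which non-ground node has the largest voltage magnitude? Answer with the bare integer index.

4

Element admittances at ω=66800 rad/s:
  Y(R1) = 0.0001003+0.000j S between n1,n4
  I1: injects 0.904 A into n2 (from n1)
  I2: injects 0.0225 A into n6 (from n3)
  Y(R2) = 0.0001073+0.000j S between n4,n2
  I3: injects 0.00121 A into n4 (from n2)
  Y(L1) = 0.000-0.0003074j S between n1,n3
  Y(L2) = 0.000-0.006624j S between n0,n1
  Y(R3) = 0.007937+0.000j S between n5,n1
  Y(R4) = 0.0007353+0.000j S between n4,n5
  Y(R5) = 0.1110+0.000j S between n3,n6
  I4: injects 0.109 A into n3 (from n1)
  Y(R6) = 0.01669+0.000j S between n6,n2
  Y(L3) = 0.000-0.002732j S between n5,n6
  Y(L4) = 0.000-0.02767j S between n2,n6
  Y(C1) = 0.000+0.01957j S between n0,n5
  I5: injects 1.92 A into n4 (from n5)
Assemble and solve the 6×6 MNA system:
  V(n1)=-48.82-62.42j  V(n2)=12.79+407.5j  V(n3)=-6.622+378.6j  V(n4)=2021+23.25j  V(n5)=-16.52-21.13j  V(n6)=-6.180+378.5j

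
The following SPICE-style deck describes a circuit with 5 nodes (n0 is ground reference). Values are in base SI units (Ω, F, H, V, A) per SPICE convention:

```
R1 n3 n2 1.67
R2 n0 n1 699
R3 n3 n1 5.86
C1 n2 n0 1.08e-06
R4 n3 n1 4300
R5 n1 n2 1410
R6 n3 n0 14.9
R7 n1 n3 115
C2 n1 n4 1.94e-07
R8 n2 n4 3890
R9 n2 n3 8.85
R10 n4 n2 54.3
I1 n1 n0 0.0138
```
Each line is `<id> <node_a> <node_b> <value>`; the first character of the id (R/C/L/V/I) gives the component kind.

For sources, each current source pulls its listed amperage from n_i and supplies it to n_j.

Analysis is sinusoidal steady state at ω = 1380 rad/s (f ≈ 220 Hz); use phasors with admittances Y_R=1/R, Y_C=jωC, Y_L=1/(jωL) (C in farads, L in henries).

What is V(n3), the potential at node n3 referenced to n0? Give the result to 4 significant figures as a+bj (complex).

Element admittances at ω=1380 rad/s:
  Y(R1) = 0.5988+0.000j S between n3,n2
  Y(R2) = 0.001431+0.000j S between n0,n1
  Y(R3) = 0.1706+0.000j S between n3,n1
  Y(C1) = 0.000+0.001490j S between n2,n0
  Y(R4) = 0.0002326+0.000j S between n3,n1
  Y(R5) = 0.0007092+0.000j S between n1,n2
  Y(R6) = 0.06711+0.000j S between n3,n0
  Y(R7) = 0.008696+0.000j S between n1,n3
  Y(C2) = 0.000+0.0002677j S between n1,n4
  Y(R8) = 0.0002571+0.000j S between n2,n4
  Y(R9) = 0.1130+0.000j S between n2,n3
  Y(R10) = 0.01842+0.000j S between n4,n2
  I1: injects 0.0138 A into n0 (from n1)
Assemble and solve the 4×4 MNA system:
  V(n1)=-0.2740+0.004418j  V(n2)=-0.1997+0.004731j  V(n3)=-0.1997+0.004341j  V(n4)=-0.1997+0.003666j

-0.1997+0.004341j V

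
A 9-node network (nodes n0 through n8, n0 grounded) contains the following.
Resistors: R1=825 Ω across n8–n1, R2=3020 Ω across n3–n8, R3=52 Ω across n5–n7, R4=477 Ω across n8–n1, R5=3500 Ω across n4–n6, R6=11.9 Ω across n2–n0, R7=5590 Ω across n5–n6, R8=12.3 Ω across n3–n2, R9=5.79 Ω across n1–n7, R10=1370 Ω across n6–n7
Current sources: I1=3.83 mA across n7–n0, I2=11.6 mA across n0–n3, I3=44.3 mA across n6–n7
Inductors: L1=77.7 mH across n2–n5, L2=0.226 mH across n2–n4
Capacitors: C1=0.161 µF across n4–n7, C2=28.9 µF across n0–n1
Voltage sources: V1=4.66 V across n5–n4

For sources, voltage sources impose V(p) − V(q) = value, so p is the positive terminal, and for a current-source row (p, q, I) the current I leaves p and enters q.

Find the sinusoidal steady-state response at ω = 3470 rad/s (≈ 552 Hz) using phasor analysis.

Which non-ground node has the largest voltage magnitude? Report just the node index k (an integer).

6

Apply KCL at each of the 8 non-ground nodes and solve the resulting linear system.
Node n1: branches {R1, R4, R9, C2} → V_1 = 0.09705-0.7618j
Node n2: branches {L1, L2, R6, R8} → V_2 = -0.8166-0.1158j
Node n3: branches {I2, R2, R8} → V_3 = -0.6711-0.1182j
Node n4: branches {L2, R5, C1, V1} → V_4 = -0.8227-0.1787j
Node n5: branches {R3, L1, R7, V1} → V_5 = 3.837-0.1787j
Node n6: branches {R5, I3, R7, R10} → V_6 = -36.38-0.5013j
Node n7: branches {I1, R3, I3, C1, R9, R10} → V_7 = 0.5407-0.7065j
Node n8: branches {R1, R2, R4} → V_8 = 0.02717-0.7032j
Source currents: i(V1)=-0.07036+0.007053j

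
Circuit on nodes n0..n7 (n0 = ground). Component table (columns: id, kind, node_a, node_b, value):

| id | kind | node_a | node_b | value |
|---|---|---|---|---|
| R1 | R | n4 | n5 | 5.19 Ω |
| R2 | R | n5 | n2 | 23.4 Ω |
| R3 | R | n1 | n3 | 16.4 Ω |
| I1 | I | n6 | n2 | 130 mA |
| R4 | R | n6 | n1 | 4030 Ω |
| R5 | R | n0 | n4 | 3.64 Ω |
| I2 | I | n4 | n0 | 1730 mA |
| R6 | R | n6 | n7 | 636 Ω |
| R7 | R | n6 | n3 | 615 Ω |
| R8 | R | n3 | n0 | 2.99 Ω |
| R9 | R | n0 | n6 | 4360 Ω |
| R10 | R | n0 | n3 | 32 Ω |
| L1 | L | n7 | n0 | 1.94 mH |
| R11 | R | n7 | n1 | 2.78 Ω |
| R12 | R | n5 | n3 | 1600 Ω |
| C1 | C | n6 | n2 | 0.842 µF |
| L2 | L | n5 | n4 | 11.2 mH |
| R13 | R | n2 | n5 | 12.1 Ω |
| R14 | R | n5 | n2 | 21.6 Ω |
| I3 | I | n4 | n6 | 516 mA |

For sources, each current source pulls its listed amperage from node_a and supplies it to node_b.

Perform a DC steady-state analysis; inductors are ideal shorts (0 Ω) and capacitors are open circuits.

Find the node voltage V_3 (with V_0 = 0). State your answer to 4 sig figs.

MNA unknowns: 7 node voltages V₁..V_7 plus 2 source currents (L1, L2)
R1: Y=0.1927 on G[4,5]
R2: Y=0.04274 on G[5,2]
R3: Y=0.06098 on G[1,3]
I1: z[6]−=0.13, z[2]+=0.13
R4: Y=0.0002481 on G[6,1]
R5: Y=0.2747 on G[0,4]
I2: z[4]−=1.73, z[0]+=1.73
R6: Y=0.001572 on G[6,7]
R7: Y=0.001626 on G[6,3]
R8: Y=0.3344 on G[3,0]
R9: Y=0.0002294 on G[0,6]
R10: Y=0.03125 on G[0,3]
L1: row V7−V0=0, i_L1 at 7,0
R11: Y=0.3597 on G[7,1]
R12: Y=0.0006250 on G[5,3]
C1: Y=0.000 on G[6,2]
L2: row V5−V4=0, i_L2 at 5,4
R13: Y=0.08264 on G[2,5]
R14: Y=0.04630 on G[5,2]
I3: z[4]−=0.516, z[6]+=0.516
solve → V1=0.1206, V2=-6.927, V3=0.4047, V4=-7.684, V5=-7.684, V6=105.2, V7=0.000
aux → i_L1=0.2088, i_L2=0.1351

0.4047 V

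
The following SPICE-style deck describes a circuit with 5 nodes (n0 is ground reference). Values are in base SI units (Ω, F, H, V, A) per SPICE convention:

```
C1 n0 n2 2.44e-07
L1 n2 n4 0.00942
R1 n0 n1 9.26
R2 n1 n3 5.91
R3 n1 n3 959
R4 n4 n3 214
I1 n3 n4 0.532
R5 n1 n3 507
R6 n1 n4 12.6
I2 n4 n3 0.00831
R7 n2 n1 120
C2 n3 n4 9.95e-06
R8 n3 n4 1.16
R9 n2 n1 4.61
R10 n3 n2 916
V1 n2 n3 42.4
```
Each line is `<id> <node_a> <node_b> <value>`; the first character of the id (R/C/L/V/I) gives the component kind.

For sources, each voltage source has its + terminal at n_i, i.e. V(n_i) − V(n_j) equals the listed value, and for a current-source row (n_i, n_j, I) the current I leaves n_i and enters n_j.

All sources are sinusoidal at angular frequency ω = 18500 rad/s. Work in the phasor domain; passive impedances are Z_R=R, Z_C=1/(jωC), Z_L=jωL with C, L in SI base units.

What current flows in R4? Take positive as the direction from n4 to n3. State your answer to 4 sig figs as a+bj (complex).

MNA unknowns: 4 node voltages V₁..V_4 plus 1 source current (V1)
C1: Y=0.000+0.004514j on G[0,2]
L1: Y=0.000-0.005738j on G[2,4]
R1: Y=0.1080+0.000j on G[0,1]
R2: Y=0.1692+0.000j on G[1,3]
R3: Y=0.001043+0.000j on G[1,3]
R4: Y=0.004673+0.000j on G[4,3]
I1: z[3]−=0.532, z[4]+=0.532
R5: Y=0.001972+0.000j on G[1,3]
R6: Y=0.07937+0.000j on G[1,4]
I2: z[4]−=0.00831, z[3]+=0.00831
R7: Y=0.008333+0.000j on G[2,1]
C2: Y=0.000+0.1841j on G[3,4]
R8: Y=0.8621+0.000j on G[3,4]
R9: Y=0.2169+0.000j on G[2,1]
R10: Y=0.001092+0.000j on G[3,2]
V1: row V2−V3=42.4, i_V1 at 2,3
solve → V1=-0.04252-0.9180j, V2=21.96-1.017j, V3=-20.44-1.017j, V4=-18.30-1.670j
aux → i_V1=-5.011+0.1542j

0.01001-0.003049j A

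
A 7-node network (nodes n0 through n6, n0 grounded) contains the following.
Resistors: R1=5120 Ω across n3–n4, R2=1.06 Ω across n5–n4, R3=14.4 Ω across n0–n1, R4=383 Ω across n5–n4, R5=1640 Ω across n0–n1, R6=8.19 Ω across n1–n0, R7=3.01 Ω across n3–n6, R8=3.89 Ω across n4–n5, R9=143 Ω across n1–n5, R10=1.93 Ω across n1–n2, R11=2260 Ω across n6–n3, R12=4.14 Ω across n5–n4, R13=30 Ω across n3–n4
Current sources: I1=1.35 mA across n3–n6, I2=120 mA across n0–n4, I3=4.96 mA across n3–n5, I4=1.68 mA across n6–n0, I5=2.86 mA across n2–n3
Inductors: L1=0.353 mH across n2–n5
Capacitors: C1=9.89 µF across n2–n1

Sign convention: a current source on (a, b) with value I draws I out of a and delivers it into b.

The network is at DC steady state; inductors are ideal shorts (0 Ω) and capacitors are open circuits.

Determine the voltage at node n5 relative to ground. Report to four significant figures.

0.8411 V

Element admittances at DC:
  Y(R1) = 0.0001953 S between n3,n4
  Y(R2) = 0.9434 S between n5,n4
  Y(R3) = 0.06944 S between n0,n1
  Y(R4) = 0.002611 S between n5,n4
  Y(R5) = 0.0006098 S between n0,n1
  I1: injects 0.00135 A into n6 (from n3)
  Y(R6) = 0.1221 S between n1,n0
  Y(R7) = 0.3322 S between n3,n6
  I2: injects 0.12 A into n4 (from n0)
  Y(R8) = 0.2571 S between n4,n5
  Y(R9) = 0.006993 S between n1,n5
  L1: short n2↔n5 (DC inductor)
  Y(R10) = 0.5181 S between n1,n2
  I3: injects 0.00496 A into n5 (from n3)
  Y(R11) = 0.0004425 S between n6,n3
  I4: injects 0.00168 A into n0 (from n6)
  Y(R12) = 0.2415 S between n5,n4
  Y(R13) = 0.03333 S between n3,n4
  Y(C1) = 0.000 S between n2,n1
  I5: injects 0.00286 A into n3 (from n2)
Assemble and solve the 7×7 MNA system:
  V(n1)=0.6158  V(n2)=0.8411  V(n3)=0.8088  V(n4)=0.9215  V(n5)=0.8411  V(n6)=0.8078
  i(L1)=-0.1196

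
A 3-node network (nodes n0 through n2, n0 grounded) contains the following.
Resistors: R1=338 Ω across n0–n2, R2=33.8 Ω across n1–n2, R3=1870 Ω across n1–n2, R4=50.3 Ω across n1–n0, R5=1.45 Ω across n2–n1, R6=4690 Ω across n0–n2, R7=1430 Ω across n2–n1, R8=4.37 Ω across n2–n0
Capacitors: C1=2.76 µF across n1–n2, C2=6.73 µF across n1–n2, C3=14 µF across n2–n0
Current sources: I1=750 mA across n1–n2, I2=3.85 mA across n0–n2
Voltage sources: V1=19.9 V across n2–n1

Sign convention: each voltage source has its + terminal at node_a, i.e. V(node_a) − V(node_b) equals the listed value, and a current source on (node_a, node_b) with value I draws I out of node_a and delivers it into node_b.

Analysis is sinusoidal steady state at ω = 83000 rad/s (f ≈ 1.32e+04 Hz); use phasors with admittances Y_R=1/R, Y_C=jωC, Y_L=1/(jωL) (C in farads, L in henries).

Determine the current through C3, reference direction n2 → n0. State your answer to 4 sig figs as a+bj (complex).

MNA unknowns: 2 node voltages V₁..V_2 plus 1 source current (V1)
R1: Y=0.002959+0.000j on G[0,2]
C1: Y=0.000+0.2291j on G[1,2]
R2: Y=0.02959+0.000j on G[1,2]
R3: Y=0.0005348+0.000j on G[1,2]
R4: Y=0.01988+0.000j on G[1,0]
R5: Y=0.6897+0.000j on G[2,1]
I1: z[1]−=0.75, z[2]+=0.75
C2: Y=0.000+0.5586j on G[1,2]
I2: z[0]−=0.00385, z[2]+=0.00385
C3: Y=0.000+1.162j on G[2,0]
R6: Y=0.0002132+0.000j on G[0,2]
R7: Y=0.0006993+0.000j on G[2,1]
R8: Y=0.2288+0.000j on G[2,0]
V1: row V2−V1=19.9, i_V1 at 2,1
solve → V1=-19.83-0.3284j, V2=0.07118-0.3284j
aux → i_V1=-13.98-15.68j

0.3815+0.08271j A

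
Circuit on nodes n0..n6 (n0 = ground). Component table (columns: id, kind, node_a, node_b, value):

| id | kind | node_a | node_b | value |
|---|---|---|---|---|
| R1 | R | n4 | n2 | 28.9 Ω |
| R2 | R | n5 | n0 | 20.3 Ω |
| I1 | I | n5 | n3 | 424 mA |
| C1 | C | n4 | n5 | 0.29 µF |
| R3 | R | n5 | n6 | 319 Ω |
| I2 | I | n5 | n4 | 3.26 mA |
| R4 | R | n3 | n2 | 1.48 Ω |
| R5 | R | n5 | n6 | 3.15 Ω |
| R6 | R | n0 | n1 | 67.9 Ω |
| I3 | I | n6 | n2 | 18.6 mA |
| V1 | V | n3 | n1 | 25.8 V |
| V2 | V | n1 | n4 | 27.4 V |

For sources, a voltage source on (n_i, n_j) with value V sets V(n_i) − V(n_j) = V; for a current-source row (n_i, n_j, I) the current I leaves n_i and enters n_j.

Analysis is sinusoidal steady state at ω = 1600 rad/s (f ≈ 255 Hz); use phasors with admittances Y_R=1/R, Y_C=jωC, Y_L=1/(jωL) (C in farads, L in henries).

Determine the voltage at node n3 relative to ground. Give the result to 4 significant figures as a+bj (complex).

Apply KCL at each of the 6 non-ground nodes and solve the resulting linear system.
Node n1: branches {R6, V1, V2} → V_1 = 30.26-0.3751j
Node n2: branches {R1, R4, I3} → V_2 = 53.49-0.3751j
Node n3: branches {I1, R4, V1} → V_3 = 56.06-0.3751j
Node n4: branches {R1, C1, I2, V2} → V_4 = 2.859-0.3751j
Node n5: branches {R2, I1, C1, R3, I2, R5} → V_5 = -9.046+0.1121j
Node n6: branches {R3, R5, I3} → V_6 = -9.104+0.1121j
Source currents: i(V1)=-1.309+0.000j, i(V2)=-1.755+0.005524j

56.06-0.3751j V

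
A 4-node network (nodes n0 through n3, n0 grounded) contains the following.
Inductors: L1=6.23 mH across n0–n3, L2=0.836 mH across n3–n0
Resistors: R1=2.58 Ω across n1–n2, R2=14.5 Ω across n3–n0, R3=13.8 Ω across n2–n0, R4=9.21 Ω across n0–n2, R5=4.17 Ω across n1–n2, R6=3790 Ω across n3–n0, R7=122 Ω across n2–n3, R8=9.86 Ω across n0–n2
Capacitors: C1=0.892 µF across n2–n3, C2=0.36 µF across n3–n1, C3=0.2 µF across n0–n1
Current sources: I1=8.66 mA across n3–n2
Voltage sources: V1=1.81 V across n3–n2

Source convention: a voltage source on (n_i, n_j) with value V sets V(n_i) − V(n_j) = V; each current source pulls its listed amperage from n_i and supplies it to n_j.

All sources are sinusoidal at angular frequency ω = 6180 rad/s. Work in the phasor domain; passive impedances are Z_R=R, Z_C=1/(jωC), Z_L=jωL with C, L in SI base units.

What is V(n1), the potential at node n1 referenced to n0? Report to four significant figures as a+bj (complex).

-0.7621+0.6639j V

MNA unknowns: 3 node voltages V₁..V_3 plus 1 source current (V1)
L1: Y=0.000-0.02597j on G[0,3]
R1: Y=0.3876+0.000j on G[1,2]
C1: Y=0.000+0.005513j on G[2,3]
I1: z[3]−=0.00866, z[2]+=0.00866
R2: Y=0.06897+0.000j on G[3,0]
R3: Y=0.07246+0.000j on G[2,0]
R4: Y=0.1086+0.000j on G[0,2]
C2: Y=0.000+0.002225j on G[3,1]
C3: Y=0.000+0.001236j on G[0,1]
R5: Y=0.2398+0.000j on G[1,2]
R6: Y=0.0002639+0.000j on G[3,0]
R7: Y=0.008197+0.000j on G[2,3]
R8: Y=0.1014+0.000j on G[0,2]
L2: Y=0.000-0.1936j on G[3,0]
V1: row V3−V2=1.81, i_V1 at 3,2
solve → V1=-0.7621+0.6639j, V2=-0.7634+0.6560j, V3=1.047+0.6560j
aux → i_V1=-0.2400+0.1703j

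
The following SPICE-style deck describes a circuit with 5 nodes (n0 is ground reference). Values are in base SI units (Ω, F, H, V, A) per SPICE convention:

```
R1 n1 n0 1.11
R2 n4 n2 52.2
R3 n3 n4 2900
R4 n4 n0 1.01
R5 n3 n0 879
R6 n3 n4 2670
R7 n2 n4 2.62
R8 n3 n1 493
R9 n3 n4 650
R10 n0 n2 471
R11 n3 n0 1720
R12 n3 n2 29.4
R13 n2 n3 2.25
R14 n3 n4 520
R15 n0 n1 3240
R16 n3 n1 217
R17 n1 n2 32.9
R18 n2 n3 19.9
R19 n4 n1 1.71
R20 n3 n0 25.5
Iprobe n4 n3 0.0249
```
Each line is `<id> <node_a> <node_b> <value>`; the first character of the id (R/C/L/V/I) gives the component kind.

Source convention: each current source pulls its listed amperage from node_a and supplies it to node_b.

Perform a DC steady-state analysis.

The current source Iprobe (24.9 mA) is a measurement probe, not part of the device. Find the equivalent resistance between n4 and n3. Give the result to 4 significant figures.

R_eq = 3.481 Ω

Apply KCL at each of the 4 non-ground nodes and solve the resulting linear system.
Node n1: branches {R1, R8, R15, R16, R17, R19} → V_1 = -8.227e-05
Node n2: branches {R2, R7, R10, R12, R13, R17, R18} → V_2 = 0.04428
Node n3: branches {R3, R5, R6, R8, R9, R11, R12, R13, R14, R16, R18, R20, Iprobe} → V_3 = 0.08320
Node n4: branches {R2, R3, R4, R6, R7, R9, R14, R19, Iprobe} → V_4 = -0.003460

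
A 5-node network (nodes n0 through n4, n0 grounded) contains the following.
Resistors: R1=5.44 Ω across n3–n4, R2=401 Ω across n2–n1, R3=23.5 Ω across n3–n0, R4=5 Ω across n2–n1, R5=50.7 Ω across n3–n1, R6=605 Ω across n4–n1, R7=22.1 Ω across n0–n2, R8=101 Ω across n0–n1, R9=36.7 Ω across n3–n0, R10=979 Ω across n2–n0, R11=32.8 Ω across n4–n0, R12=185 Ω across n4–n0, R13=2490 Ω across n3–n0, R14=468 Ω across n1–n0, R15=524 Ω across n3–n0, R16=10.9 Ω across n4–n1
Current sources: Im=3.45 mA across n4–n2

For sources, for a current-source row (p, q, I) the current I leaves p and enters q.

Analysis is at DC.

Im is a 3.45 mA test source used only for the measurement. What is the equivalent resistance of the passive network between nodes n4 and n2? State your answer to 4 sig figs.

Apply KCL at each of the 4 non-ground nodes and solve the resulting linear system.
Node n1: branches {R2, R4, R5, R6, R8, R14, R16} → V_1 = 0.008632
Node n2: branches {R2, R4, R7, R10, Im} → V_2 = 0.02090
Node n3: branches {R1, R3, R5, R9, R13, R15} → V_3 = -0.008238
Node n4: branches {R1, R6, R11, R12, R16, Im} → V_4 = -0.01328

R_eq = 9.906 Ω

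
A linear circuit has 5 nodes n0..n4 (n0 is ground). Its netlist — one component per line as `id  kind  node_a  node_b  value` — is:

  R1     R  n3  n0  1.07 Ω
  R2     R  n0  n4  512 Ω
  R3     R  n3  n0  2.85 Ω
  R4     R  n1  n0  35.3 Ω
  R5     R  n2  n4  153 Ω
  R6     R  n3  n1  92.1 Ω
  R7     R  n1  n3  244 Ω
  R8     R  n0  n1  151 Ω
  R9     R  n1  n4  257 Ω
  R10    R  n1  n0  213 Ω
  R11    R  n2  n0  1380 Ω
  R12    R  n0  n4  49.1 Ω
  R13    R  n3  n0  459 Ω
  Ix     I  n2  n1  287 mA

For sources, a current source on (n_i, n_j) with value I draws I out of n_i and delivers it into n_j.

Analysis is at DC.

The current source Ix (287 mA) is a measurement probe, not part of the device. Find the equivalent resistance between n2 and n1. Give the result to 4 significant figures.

Element admittances at DC:
  Y(R1) = 0.9346 S between n3,n0
  Y(R2) = 0.001953 S between n0,n4
  Y(R3) = 0.3509 S between n3,n0
  Y(R4) = 0.02833 S between n1,n0
  Y(R5) = 0.006536 S between n2,n4
  Y(R6) = 0.01086 S between n3,n1
  Y(R7) = 0.004098 S between n1,n3
  Y(R8) = 0.006623 S between n0,n1
  Y(R9) = 0.003891 S between n1,n4
  Y(R10) = 0.004695 S between n1,n0
  Y(R11) = 0.0007246 S between n2,n0
  Y(R12) = 0.02037 S between n0,n4
  Y(R13) = 0.002179 S between n3,n0
  Ix: injects 0.287 A into n1 (from n2)
Assemble and solve the 4×4 MNA system:
  V(n1)=4.321  V(n2)=-47.62  V(n3)=0.04961  V(n4)=-8.992

R_eq = 181.0 Ω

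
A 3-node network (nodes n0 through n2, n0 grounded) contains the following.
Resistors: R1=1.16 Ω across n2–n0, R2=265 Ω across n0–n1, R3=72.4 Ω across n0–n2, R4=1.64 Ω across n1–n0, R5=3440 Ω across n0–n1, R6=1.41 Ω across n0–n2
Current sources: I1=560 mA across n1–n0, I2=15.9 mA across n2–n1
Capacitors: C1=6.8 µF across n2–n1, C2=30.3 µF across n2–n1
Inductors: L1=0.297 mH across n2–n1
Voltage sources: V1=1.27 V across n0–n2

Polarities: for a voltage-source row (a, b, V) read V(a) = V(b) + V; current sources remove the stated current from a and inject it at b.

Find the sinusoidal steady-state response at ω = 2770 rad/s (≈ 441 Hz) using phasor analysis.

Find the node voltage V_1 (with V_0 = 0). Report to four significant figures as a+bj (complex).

-1.181+0.1622j V

MNA unknowns: 2 node voltages V₁..V_2 plus 1 source current (V1)
R1: Y=0.8621+0.000j on G[2,0]
R2: Y=0.003774+0.000j on G[0,1]
I1: z[1]−=0.56, z[0]+=0.56
C1: Y=0.000+0.01884j on G[2,1]
C2: Y=0.000+0.08393j on G[2,1]
R3: Y=0.01381+0.000j on G[0,2]
R4: Y=0.6098+0.000j on G[1,0]
R5: Y=0.0002907+0.000j on G[0,1]
I2: z[2]−=0.0159, z[1]+=0.0159
R6: Y=0.7092+0.000j on G[0,2]
L1: Y=0.000-1.216j on G[2,1]
V1: row V0−V2=1.27, i_V1 at 0,2
solve → V1=-1.181+0.1622j, V2=-1.270+0.000j
aux → i_V1=-2.178+0.09958j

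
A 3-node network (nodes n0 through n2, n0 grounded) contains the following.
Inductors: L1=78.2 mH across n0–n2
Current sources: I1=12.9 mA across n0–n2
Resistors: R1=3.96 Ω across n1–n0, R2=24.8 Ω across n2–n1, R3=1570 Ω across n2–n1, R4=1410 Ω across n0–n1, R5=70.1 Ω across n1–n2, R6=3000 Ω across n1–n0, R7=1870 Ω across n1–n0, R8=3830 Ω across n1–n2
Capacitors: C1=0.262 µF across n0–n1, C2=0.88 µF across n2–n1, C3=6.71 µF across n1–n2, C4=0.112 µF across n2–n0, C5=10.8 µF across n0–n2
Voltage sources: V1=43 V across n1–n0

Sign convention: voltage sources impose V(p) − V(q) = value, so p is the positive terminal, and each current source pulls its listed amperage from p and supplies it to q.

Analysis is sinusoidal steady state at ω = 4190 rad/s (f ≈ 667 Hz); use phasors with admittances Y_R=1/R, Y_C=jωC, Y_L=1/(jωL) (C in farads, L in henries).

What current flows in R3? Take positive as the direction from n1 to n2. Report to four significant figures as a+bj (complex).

Apply KCL at each of the 2 non-ground nodes and solve the resulting linear system.
Node n1: branches {R1, R2, C1, R3, R4, C2, C3, R5, R6, R7, R8, V1} → V_1 = 43.00+0.000j
Node n2: branches {L1, I1, R2, R3, C2, C3, R5, C4, C5, R8} → V_2 = 27.24-11.92j
Source currents: i(V1)=-11.42-1.210j

0.01004+0.007589j A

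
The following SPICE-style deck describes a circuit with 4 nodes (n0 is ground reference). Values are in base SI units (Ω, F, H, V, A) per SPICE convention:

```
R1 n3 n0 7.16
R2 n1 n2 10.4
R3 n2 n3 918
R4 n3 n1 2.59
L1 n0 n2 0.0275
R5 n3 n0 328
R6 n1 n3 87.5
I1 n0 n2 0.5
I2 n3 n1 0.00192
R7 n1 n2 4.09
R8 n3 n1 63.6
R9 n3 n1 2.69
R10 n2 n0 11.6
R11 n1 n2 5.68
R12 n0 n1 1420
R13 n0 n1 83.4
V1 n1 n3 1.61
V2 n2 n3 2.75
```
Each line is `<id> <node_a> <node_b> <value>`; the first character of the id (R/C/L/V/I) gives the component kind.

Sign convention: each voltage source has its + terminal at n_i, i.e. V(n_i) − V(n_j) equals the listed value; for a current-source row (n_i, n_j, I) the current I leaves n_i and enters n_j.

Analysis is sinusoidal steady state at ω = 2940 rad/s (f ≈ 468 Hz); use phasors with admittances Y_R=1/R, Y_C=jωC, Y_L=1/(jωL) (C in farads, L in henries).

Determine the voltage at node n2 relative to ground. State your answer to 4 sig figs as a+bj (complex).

3.744+0.1917j V

MNA unknowns: 3 node voltages V₁..V_3 plus 2 source currents (V1, V2)
R1: Y=0.1397+0.000j on G[3,0]
R2: Y=0.09615+0.000j on G[1,2]
R3: Y=0.001089+0.000j on G[2,3]
R4: Y=0.3861+0.000j on G[3,1]
L1: Y=0.000-0.01237j on G[0,2]
R5: Y=0.003049+0.000j on G[3,0]
R6: Y=0.01143+0.000j on G[1,3]
I1: z[0]−=0.5, z[2]+=0.5
I2: z[3]−=0.00192, z[1]+=0.00192
R7: Y=0.2445+0.000j on G[1,2]
R8: Y=0.01572+0.000j on G[3,1]
R9: Y=0.3717+0.000j on G[3,1]
R10: Y=0.08621+0.000j on G[2,0]
R11: Y=0.1761+0.000j on G[1,2]
R12: Y=0.0007042+0.000j on G[0,1]
R13: Y=0.01199+0.000j on G[0,1]
V1: row V1−V3=1.61, i_V1 at 1,3
V2: row V2−V3=2.75, i_V2 at 2,3
solve → V1=2.604+0.1917j, V2=3.744+0.1917j, V3=0.9938+0.1917j
aux → i_V1=-0.7059-0.002433j, i_V2=-0.4172+0.02978j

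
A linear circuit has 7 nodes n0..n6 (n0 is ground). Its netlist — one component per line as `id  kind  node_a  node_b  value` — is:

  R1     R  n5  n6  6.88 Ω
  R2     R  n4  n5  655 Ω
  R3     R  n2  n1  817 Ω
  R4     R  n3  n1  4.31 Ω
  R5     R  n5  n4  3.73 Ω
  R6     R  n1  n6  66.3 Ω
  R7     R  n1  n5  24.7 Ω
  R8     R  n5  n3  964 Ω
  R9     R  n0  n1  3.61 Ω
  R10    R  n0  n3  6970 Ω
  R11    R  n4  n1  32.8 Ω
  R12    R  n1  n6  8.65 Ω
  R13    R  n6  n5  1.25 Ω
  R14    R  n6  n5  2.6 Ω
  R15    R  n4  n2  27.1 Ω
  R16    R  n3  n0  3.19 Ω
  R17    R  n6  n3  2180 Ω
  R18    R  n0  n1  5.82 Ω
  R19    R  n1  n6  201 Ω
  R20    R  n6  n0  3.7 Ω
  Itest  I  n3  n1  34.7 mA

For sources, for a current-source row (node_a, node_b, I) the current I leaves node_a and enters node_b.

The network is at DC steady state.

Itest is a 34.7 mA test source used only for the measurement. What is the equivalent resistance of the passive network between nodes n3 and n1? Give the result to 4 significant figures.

Apply KCL at each of the 6 non-ground nodes and solve the resulting linear system.
Node n1: branches {R3, R4, R6, R7, R9, R11, R12, R18, R19, Itest} → V_1 = 0.02859
Node n2: branches {R3, R15} → V_2 = 0.01489
Node n3: branches {R4, R8, R10, R16, R17, Itest} → V_3 = -0.05126
Node n4: branches {R2, R5, R11, R15} → V_4 = 0.01443
Node n5: branches {R1, R2, R5, R7, R8, R13, R14} → V_5 = 0.01277
Node n6: branches {R1, R6, R12, R13, R14, R17, R19, R20} → V_6 = 0.01200

R_eq = 2.301 Ω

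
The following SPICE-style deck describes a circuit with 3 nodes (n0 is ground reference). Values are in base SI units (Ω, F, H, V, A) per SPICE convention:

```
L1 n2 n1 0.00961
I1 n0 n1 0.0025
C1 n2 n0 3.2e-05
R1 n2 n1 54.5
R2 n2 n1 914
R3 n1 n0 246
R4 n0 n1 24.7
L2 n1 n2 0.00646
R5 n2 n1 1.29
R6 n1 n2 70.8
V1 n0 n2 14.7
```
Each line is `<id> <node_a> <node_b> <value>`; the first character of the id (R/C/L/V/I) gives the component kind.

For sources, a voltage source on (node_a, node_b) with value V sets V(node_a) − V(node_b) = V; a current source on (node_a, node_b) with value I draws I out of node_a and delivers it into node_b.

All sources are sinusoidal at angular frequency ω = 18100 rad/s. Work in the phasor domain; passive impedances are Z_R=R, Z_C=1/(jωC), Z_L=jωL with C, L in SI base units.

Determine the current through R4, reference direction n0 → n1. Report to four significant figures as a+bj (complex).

Element admittances at ω=18100 rad/s:
  Y(L1) = 0.000-0.005749j S between n2,n1
  I1: injects 0.0025 A into n1 (from n0)
  Y(C1) = 0.000+0.5792j S between n2,n0
  Y(R1) = 0.01835+0.000j S between n2,n1
  Y(R2) = 0.001094+0.000j S between n2,n1
  Y(R3) = 0.004065+0.000j S between n1,n0
  Y(R4) = 0.04049+0.000j S between n0,n1
  Y(L2) = 0.000-0.008552j S between n1,n2
  Y(R5) = 0.7752+0.000j S between n2,n1
  Y(R6) = 0.01412+0.000j S between n1,n2
  V1: constraint V(n0)−V(n2) = 14.7
Assemble and solve the 3×3 MNA system:
  V(n1)=-13.93+0.01291j  V(n2)=-14.70+0.000j
  i(V1)=-0.6231-8.514j

0.5640-0.0005226j A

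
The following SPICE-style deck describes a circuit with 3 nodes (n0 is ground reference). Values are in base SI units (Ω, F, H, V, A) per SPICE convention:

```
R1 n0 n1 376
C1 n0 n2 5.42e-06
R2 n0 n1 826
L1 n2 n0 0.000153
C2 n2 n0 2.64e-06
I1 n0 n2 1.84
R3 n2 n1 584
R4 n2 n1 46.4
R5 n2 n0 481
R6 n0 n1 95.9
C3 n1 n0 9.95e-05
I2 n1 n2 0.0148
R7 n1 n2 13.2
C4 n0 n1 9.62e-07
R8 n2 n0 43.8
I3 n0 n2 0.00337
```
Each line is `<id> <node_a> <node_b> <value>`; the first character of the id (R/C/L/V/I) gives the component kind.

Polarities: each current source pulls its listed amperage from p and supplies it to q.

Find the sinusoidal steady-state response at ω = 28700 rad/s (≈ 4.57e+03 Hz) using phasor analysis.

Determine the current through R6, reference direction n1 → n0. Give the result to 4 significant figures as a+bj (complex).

-9.219e-05-0.005308j A

MNA unknowns: 2 node voltages V₁..V_2
R1: Y=0.002660+0.000j on G[0,1]
C1: Y=0.000+0.1556j on G[0,2]
R2: Y=0.001211+0.000j on G[0,1]
L1: Y=0.000-0.2277j on G[2,0]
C2: Y=0.000+0.07577j on G[2,0]
I1: z[0]−=1.84, z[2]+=1.84
R3: Y=0.001712+0.000j on G[2,1]
R4: Y=0.02155+0.000j on G[2,1]
R5: Y=0.002079+0.000j on G[2,0]
R6: Y=0.01043+0.000j on G[0,1]
C3: Y=0.000+2.856j on G[1,0]
I2: z[1]−=0.0148, z[2]+=0.0148
R7: Y=0.07576+0.000j on G[1,2]
C4: Y=0.000+0.02761j on G[0,1]
R8: Y=0.02283+0.000j on G[2,0]
I3: z[0]−=0.00337, z[2]+=0.00337
solve → V1=-0.008841-0.5091j, V2=14.96-0.8400j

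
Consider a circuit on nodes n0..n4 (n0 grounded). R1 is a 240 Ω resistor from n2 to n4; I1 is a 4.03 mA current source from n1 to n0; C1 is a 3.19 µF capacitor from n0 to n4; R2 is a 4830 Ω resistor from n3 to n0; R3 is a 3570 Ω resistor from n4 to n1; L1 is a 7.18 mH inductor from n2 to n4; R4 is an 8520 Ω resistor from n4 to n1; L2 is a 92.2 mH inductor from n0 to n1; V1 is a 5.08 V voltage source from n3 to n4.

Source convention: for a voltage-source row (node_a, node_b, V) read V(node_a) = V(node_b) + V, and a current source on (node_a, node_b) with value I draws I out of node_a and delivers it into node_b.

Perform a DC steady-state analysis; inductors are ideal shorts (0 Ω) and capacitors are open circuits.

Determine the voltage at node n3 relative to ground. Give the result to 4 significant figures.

Element admittances at DC:
  Y(R1) = 0.004167 S between n2,n4
  I1: injects 0.00403 A into n0 (from n1)
  Y(C1) = 0.000 S between n0,n4
  Y(R2) = 0.0002070 S between n3,n0
  Y(R3) = 0.0002801 S between n4,n1
  L1: short n2↔n4 (DC inductor)
  Y(R4) = 0.0001174 S between n4,n1
  L2: short n0↔n1 (DC inductor)
  V1: constraint V(n3)−V(n4) = 5.08
Assemble and solve the 7×7 MNA system:
  V(n1)=0.000  V(n2)=-1.740  V(n3)=3.340  V(n4)=-1.740
  i(L1)=0.000  i(L2)=0.004722  i(V1)=-0.0006915

3.340 V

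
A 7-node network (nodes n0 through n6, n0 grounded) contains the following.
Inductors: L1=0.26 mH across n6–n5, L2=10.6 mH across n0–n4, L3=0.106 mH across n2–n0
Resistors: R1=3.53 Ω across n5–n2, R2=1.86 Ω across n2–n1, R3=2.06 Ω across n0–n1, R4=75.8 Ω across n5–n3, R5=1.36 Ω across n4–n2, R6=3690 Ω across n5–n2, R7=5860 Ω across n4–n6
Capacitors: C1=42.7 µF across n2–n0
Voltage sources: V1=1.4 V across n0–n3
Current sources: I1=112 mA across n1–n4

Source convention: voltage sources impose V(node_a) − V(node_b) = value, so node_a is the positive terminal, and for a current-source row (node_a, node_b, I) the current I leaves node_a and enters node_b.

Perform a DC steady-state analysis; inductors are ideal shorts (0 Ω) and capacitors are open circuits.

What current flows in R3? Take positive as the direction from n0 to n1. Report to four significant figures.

0.05314 A

MNA unknowns: 6 node voltages V₁..V_6 plus 4 source currents (L1, L2, L3, V1)
L1: row V6−V5=0, i_L1 at 6,5
R1: Y=0.2833 on G[5,2]
L2: row V0−V4=0, i_L2 at 0,4
R2: Y=0.5376 on G[2,1]
R3: Y=0.4854 on G[0,1]
R4: Y=0.01319 on G[5,3]
L3: row V2−V0=0, i_L3 at 2,0
R5: Y=0.7353 on G[4,2]
R6: Y=0.0002710 on G[5,2]
R7: Y=0.0001706 on G[4,6]
C1: Y=0.000 on G[2,0]
V1: row V0−V3=1.4, i_V1 at 0,3
I1: z[1]−=0.112, z[4]+=0.112
solve → V1=-0.1095, V2=0.000, V3=-1.400, V4=0.000, V5=-0.06220, V6=-0.06220
aux → i_L1=1.062e-05, i_L2=-0.1120, i_L3=-0.07650, i_V1=-0.01765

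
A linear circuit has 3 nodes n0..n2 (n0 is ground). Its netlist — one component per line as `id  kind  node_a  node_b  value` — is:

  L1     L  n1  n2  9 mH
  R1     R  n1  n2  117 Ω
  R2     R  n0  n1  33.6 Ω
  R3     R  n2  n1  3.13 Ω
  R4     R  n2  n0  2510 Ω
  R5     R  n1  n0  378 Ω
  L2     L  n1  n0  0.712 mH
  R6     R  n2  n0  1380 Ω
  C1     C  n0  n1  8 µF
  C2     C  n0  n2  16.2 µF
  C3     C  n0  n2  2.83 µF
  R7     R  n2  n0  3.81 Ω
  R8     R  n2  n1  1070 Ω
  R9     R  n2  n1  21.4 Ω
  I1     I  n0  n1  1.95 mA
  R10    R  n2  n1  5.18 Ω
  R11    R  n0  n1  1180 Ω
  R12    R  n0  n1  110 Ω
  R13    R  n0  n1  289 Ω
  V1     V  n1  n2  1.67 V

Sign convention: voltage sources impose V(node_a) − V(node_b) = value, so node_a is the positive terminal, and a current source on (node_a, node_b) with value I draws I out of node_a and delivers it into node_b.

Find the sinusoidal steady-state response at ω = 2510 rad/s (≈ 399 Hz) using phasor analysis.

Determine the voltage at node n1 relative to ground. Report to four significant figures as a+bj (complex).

0.2891+0.7173j V

Element admittances at ω=2510 rad/s:
  Y(L1) = 0.000-0.04427j S between n1,n2
  Y(R1) = 0.008547+0.000j S between n1,n2
  Y(R2) = 0.02976+0.000j S between n0,n1
  Y(R3) = 0.3195+0.000j S between n2,n1
  Y(R4) = 0.0003984+0.000j S between n2,n0
  Y(R5) = 0.002646+0.000j S between n1,n0
  Y(L2) = 0.000-0.5596j S between n1,n0
  Y(R6) = 0.0007246+0.000j S between n2,n0
  Y(C1) = 0.000+0.02008j S between n0,n1
  Y(C2) = 0.000+0.04066j S between n0,n2
  Y(C3) = 0.000+0.007103j S between n0,n2
  Y(R7) = 0.2625+0.000j S between n2,n0
  Y(R8) = 0.0009346+0.000j S between n2,n1
  Y(R9) = 0.04673+0.000j S between n2,n1
  I1: injects 0.00195 A into n1 (from n0)
  Y(R10) = 0.1931+0.000j S between n2,n1
  Y(R11) = 0.0008475+0.000j S between n0,n1
  Y(R12) = 0.009091+0.000j S between n0,n1
  Y(R13) = 0.003460+0.000j S between n0,n1
  V1: constraint V(n1)−V(n2) = 1.67
Assemble and solve the 3×3 MNA system:
  V(n1)=0.2891+0.7173j  V(n2)=-1.381+0.7173j
  i(V1)=-1.348+0.1970j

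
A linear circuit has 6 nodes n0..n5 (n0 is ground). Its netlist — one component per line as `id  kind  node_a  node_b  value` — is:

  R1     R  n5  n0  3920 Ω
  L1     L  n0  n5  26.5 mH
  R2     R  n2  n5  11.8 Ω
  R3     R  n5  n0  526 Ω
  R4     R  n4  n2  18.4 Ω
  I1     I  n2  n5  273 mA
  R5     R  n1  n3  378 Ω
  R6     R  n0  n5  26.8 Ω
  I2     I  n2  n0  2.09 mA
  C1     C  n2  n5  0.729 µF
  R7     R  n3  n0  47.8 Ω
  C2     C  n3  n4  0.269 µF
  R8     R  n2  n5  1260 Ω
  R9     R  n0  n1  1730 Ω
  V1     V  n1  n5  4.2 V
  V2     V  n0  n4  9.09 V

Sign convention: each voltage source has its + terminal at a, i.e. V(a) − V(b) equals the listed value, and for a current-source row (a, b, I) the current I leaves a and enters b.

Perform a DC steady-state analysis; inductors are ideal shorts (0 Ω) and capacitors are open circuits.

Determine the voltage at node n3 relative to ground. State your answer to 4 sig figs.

Apply KCL at each of the 5 non-ground nodes and solve the resulting linear system.
Node n1: branches {R5, R9, V1} → V_1 = 4.200
Node n2: branches {R2, R4, I1, I2, C1, R8} → V_2 = -5.498
Node n3: branches {R5, R7, C2} → V_3 = 0.4715
Node n4: branches {R4, C2, V2} → V_4 = -9.090
Node n5: branches {R1, L1, R2, R3, I1, R6, C1, R8, V1} → V_5 = 0.000
Source currents: i(L1)=0.2096, i(V1)=-0.01229, i(V2)=-0.1952

0.4715 V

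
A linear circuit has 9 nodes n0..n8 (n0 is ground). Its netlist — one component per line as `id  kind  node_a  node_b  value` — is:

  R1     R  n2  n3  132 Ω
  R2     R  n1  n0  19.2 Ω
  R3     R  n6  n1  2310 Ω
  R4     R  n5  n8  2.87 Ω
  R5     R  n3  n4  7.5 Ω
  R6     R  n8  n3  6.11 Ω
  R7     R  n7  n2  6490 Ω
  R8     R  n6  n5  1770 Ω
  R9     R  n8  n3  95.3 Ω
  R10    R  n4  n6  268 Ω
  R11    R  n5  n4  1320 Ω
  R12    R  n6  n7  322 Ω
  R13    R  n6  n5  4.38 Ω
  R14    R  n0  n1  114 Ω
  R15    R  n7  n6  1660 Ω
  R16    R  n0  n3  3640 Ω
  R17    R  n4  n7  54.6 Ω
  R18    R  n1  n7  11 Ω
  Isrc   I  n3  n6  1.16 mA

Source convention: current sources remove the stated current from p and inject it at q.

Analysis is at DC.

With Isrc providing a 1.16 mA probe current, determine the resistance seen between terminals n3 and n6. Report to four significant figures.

Apply KCL at each of the 8 non-ground nodes and solve the resulting linear system.
Node n1: branches {R2, R3, R14, R18} → V_1 = 1.405e-05
Node n2: branches {R1, R7} → V_2 = -0.003050
Node n3: branches {R1, R5, R6, R9, R16, Isrc} → V_3 = -0.003112
Node n4: branches {R5, R10, R11, R17} → V_4 = -0.002376
Node n5: branches {R4, R8, R11, R13} → V_5 = 0.006022
Node n6: branches {R3, R8, R10, R12, R13, R15, Isrc} → V_6 = 0.01068
Node n7: branches {R7, R12, R15, R17, R18} → V_7 = -2.736e-05
Node n8: branches {R4, R6, R9} → V_8 = 0.002978

R_eq = 11.89 Ω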